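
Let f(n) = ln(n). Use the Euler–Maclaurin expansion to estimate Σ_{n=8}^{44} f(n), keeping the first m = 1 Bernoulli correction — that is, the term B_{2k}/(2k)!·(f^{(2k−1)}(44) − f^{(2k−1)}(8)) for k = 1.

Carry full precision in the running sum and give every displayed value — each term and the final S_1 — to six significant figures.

Integral: ∫_8^44 ln(x) dx = 113.869.
Endpoint term: (f(8) + f(44))/2 = (2.07944 + 3.78419)/2 = 2.93182.
Running total after boundary: 116.801.
Order-1 term: 1/12 · (0.0227273 − 0.125000) = -0.00852273.

S_1 ≈ 116.792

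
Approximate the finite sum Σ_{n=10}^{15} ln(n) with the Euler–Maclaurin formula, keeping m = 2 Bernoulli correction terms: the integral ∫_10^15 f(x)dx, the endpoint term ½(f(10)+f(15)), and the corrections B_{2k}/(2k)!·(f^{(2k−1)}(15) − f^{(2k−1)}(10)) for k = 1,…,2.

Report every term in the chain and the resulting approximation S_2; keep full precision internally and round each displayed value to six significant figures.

∫_10^15 ln(x) dx evaluates to 12.5949.
½[f(10) + f(15)] = ½[2.30259 + 2.70805] = 2.50532.
Running total after boundary: 15.1002.
k=1: B_{2}/(2)! × [f^{(1)}(15) − f^{(1)}(10)] = 1/12 × (0.0666667 − 0.100000) = -0.00277778.
Partial sum through k=1: 15.0974.
k=2: B_{4}/(4)! × [f^{(3)}(15) − f^{(3)}(10)] = −1/720 × (0.000592593 − 0.00200000) = 1.95473e-06.

S_2 ≈ 15.0974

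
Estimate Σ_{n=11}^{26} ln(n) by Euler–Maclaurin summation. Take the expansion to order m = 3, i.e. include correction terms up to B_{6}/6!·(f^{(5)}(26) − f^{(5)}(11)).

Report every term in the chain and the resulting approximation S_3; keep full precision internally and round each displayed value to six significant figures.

Integral: ∫_11^26 ln(x) dx = 43.3337.
Boundary: ½(f(11) + f(26)) = ½(2.39790 + 3.25810) = 2.82800.
Running total after boundary: 46.1617.
Order-1 term: 1/12 · (0.0384615 − 0.0909091) = -0.00437063.
Partial sum through k=1: 46.1573.
Order-2 term: −1/720 · (0.000113792 − 0.00150263) = 1.92894e-06.
Partial sum through k=2: 46.1573.
Order-3 term: 1/30240 · (2.01997e-06 − 0.000149021) = -4.86115e-09.

S_3 ≈ 46.1573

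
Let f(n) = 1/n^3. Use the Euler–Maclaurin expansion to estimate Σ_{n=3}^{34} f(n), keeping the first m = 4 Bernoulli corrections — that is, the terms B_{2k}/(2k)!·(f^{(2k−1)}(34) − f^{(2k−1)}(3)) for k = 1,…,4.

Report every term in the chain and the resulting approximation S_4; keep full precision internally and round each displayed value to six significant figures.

Integral: ∫_3^34 1/x^3 dx = 0.0551230.
Endpoint term: (f(3) + f(34))/2 = (0.0370370 + 2.54427e-05)/2 = 0.0185312.
Integral + boundary = 0.0736543.
Correction k=1: B_{2}/2! · (f^{(1)}(34) − f^{(1)}(3)) = 1/12 · (-2.24494e-06 − (-0.0370370)) = 0.00308623.
Partial sum through k=1: 0.0767405.
Correction k=2: B_{4}/4! · (f^{(3)}(34) − f^{(3)}(3)) = −1/720 · (-3.88399e-08 − (-0.0823045)) = -0.000114312.
Partial sum through k=2: 0.0766262.
Correction k=3: B_{6}/6! · (f^{(5)}(34) − f^{(5)}(3)) = 1/30240 · (-1.41114e-09 − (-0.384088)) = 1.27013e-05.
Partial sum through k=3: 0.0766389.
Correction k=4: B_{8}/8! · (f^{(7)}(34) − f^{(7)}(3)) = −1/1209600 · (-8.78909e-11 − (-3.07270)) = -2.54026e-06.

S_4 ≈ 0.0766364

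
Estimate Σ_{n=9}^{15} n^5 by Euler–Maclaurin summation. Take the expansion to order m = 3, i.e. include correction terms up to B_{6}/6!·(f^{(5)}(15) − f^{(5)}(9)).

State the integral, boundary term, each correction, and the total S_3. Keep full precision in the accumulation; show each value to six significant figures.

∫_9^15 x^5 dx evaluates to 1.80986e+06.
½[f(9) + f(15)] = ½[59049.0 + 759375] = 409212.
Integral + boundary = 2.21908e+06.
Correction k=1: B_{2}/2! · (f^{(1)}(15) − f^{(1)}(9)) = 1/12 · (253125 − 32805.0) = 18360.0.
After k=1: 2.23744e+06.
Correction k=2: B_{4}/4! · (f^{(3)}(15) − f^{(3)}(9)) = −1/720 · (13500.0 − 4860.00) = -12.0000.
After k=2: 2.23742e+06.
Correction k=3: B_{6}/6! · (f^{(5)}(15) − f^{(5)}(9)) = 1/30240 · (120.000 − 120.000) = 0.00000.

S_3 ≈ 2.23742e+06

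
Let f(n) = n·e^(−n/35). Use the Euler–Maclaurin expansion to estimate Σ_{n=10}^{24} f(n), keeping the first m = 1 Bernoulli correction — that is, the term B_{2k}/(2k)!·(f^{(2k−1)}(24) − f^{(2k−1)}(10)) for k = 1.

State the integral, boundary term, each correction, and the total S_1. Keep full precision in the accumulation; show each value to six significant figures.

S_1 ≈ 153.144

The integral term ∫_10^24 x·e^(−x/35) dx = 143.374.
Endpoint term: (f(10) + f(24))/2 = (7.51477 + 12.0895)/2 = 9.80215.
Integral + boundary = 153.176.
k=1: B_{2}/(2)! × [f^{(1)}(24) − f^{(1)}(10)] = 1/12 × (0.158315 − 0.536769) = -0.0315379.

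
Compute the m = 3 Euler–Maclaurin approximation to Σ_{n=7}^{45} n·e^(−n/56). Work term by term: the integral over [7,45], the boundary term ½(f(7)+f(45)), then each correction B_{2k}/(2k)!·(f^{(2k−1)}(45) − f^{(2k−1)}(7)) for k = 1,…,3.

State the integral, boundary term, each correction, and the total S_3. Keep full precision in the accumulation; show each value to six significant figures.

∫_7^45 x·e^(−x/56) dx evaluates to 581.105.
Boundary: ½(f(7) + f(45)) = ½(6.17748 + 20.1477) = 13.1626.
Integral + boundary = 594.267.
k=1: B_{2}/(2)! × [f^{(1)}(45) − f^{(1)}(7)] = 1/12 × (0.0879464 − 0.772185) = -0.0570199.
Partial sum through k=1: 594.210.
k=2: B_{4}/(4)! × [f^{(3)}(45) − f^{(3)}(7)] = −1/720 × (0.000313584 − 0.000809049) = 6.88146e-07.
Partial sum through k=2: 594.210.
k=3: B_{6}/(6)! × [f^{(5)}(45) − f^{(5)}(7)] = 1/30240 × (1.91047e-07 − 4.37457e-07) = -8.14848e-12.

S_3 ≈ 594.210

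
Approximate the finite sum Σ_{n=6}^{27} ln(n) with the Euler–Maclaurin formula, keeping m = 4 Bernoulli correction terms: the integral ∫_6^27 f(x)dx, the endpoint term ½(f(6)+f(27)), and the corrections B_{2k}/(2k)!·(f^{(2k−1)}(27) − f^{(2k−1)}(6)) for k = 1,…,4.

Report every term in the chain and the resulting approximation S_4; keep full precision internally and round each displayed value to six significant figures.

Integral: ∫_6^27 ln(x) dx = 57.2370.
Endpoint term: (f(6) + f(27))/2 = (1.79176 + 3.29584)/2 = 2.54380.
Running total after boundary: 59.7808.
Order-1 term: 1/12 · (0.0370370 − 0.166667) = -0.0108025.
Partial sum through k=1: 59.7700.
Order-2 term: −1/720 · (0.000101611 − 0.00925926) = 1.27190e-05.
Partial sum through k=2: 59.7700.
Order-3 term: 1/30240 · (1.67260e-06 − 0.00308642) = -1.02009e-07.
Partial sum through k=3: 59.7700.
Order-4 term: −1/1209600 · (6.88313e-08 − 0.00257202) = 2.12628e-09.

S_4 ≈ 59.7700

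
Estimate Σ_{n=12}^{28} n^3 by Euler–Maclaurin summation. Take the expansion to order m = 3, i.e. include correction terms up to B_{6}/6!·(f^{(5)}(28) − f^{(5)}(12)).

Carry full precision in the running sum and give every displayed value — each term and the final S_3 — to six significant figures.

S_3 ≈ 160480

Integral: ∫_12^28 x^3 dx = 148480.
Endpoint term: (f(12) + f(28))/2 = (1728.00 + 21952.0)/2 = 11840.0.
So far: 160320.
Order-1 term: 1/12 · (2352.00 − 432.000) = 160.000.
After k=1: 160480.
Order-2 term: −1/720 · (6.00000 − 6.00000) = 0.00000.
After k=2: 160480.
Order-3 term: 1/30240 · (0.00000 − 0.00000) = 0.00000.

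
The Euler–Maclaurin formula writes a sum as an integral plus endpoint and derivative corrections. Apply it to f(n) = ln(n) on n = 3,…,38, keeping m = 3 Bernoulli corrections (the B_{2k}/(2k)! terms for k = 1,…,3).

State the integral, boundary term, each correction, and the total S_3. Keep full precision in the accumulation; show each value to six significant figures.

S_3 ≈ 102.275

∫_3^38 ln(x) dx evaluates to 99.9324.
½[f(3) + f(38)] = ½[1.09861 + 3.63759] = 2.36810.
Integral + boundary = 102.301.
Order-1 term: 1/12 · (0.0263158 − 0.333333) = -0.0255848.
Partial sum through k=1: 102.275.
Order-2 term: −1/720 · (3.64485e-05 − 0.0740741) = 0.000102830.
Partial sum through k=2: 102.275.
Order-3 term: 1/30240 · (3.02896e-07 − 0.0987654) = -3.26604e-06.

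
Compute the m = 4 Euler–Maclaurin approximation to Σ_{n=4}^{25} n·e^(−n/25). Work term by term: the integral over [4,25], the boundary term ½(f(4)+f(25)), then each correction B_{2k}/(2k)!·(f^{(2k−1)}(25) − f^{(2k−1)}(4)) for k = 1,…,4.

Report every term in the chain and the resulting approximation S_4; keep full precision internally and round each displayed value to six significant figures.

S_4 ≈ 164.198

∫_4^25 x·e^(−x/25) dx evaluates to 157.955.
Boundary: ½(f(4) + f(25)) = ½(3.40858 + 9.19699) = 6.30278.
Integral + boundary = 164.258.
Correction k=1: B_{2}/2! · (f^{(1)}(25) − f^{(1)}(4)) = 1/12 · (0.00000 − 0.715801) = -0.0596501.
Running total after k=1: 164.198.
Correction k=2: B_{4}/4! · (f^{(3)}(25) − f^{(3)}(4)) = −1/720 · (0.00117721 − 0.00387214) = 3.74295e-06.
Running total after k=2: 164.198.
Correction k=3: B_{6}/6! · (f^{(5)}(25) − f^{(5)}(4)) = 1/30240 · (3.76709e-06 − 1.05584e-05) = -2.24581e-10.
Running total after k=3: 164.198.
Correction k=4: B_{8}/8! · (f^{(7)}(25) − f^{(7)}(4)) = −1/1209600 · (9.04101e-09 − 2.38742e-08) = 1.22629e-14.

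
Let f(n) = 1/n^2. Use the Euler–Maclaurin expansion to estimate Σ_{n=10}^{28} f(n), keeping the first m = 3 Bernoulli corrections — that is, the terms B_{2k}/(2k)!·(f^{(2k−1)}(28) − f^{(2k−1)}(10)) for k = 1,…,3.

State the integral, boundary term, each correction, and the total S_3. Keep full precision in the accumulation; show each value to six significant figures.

S_3 ≈ 0.0700822

Integral: ∫_10^28 1/x^2 dx = 0.0642857.
Endpoint term: (f(10) + f(28))/2 = (0.0100000 + 0.00127551)/2 = 0.00563776.
Running total after boundary: 0.0699235.
Order-1 term: 1/12 · (-9.11079e-05 − (-0.00200000)) = 0.000159074.
After k=1: 0.0700825.
Order-2 term: −1/720 · (-1.39451e-06 − (-0.000240000)) = -3.31397e-07.
After k=2: 0.0700822.
Order-3 term: 1/30240 · (-5.33613e-08 − (-7.20000e-05)) = 2.37919e-09.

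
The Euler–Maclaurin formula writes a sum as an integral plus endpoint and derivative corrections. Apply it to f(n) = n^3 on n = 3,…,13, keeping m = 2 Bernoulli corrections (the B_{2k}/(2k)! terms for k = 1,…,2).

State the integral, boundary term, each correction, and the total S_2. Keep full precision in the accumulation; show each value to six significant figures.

S_2 ≈ 8272.00

Integral: ∫_3^13 x^3 dx = 7120.00.
½[f(3) + f(13)] = ½[27.0000 + 2197.00] = 1112.00.
So far: 8232.00.
k=1: B_{2}/(2)! × [f^{(1)}(13) − f^{(1)}(3)] = 1/12 × (507.000 − 27.0000) = 40.0000.
Running total after k=1: 8272.00.
k=2: B_{4}/(4)! × [f^{(3)}(13) − f^{(3)}(3)] = −1/720 × (6.00000 − 6.00000) = 0.00000.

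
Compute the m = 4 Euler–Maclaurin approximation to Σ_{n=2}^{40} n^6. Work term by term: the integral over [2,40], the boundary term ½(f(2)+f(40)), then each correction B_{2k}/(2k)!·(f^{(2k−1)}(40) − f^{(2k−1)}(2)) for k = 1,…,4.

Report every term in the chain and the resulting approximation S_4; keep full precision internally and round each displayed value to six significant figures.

Integral: ∫_2^40 x^6 dx = 2.34057e+10.
½[f(2) + f(40)] = ½[64.0000 + 4.09600e+09] = 2.04800e+09.
So far: 2.54537e+10.
Order-1 term: 1/12 · (6.14400e+08 − 192.000) = 5.12000e+07.
Partial sum through k=1: 2.55049e+10.
Order-2 term: −1/720 · (7.68000e+06 − 960.000) = -10665.3.
Partial sum through k=2: 2.55049e+10.
Order-3 term: 1/30240 · (28800.0 − 1440.00) = 0.904762.
Partial sum through k=3: 2.55049e+10.
Order-4 term: −1/1209600 · (0.00000 − 0.00000) = 0.00000.

S_4 ≈ 2.55049e+10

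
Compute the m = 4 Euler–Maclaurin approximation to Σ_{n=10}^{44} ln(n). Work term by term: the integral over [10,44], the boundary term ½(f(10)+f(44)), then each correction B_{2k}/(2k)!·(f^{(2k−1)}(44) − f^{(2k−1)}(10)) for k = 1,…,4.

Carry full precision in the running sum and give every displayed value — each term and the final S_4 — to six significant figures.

S_4 ≈ 112.515

Integral: ∫_10^44 ln(x) dx = 109.478.
Endpoint term: (f(10) + f(44))/2 = (2.30259 + 3.78419)/2 = 3.04339.
Integral + boundary = 112.522.
Order-1 term: 1/12 · (0.0227273 − 0.100000) = -0.00643939.
Running total after k=1: 112.515.
Order-2 term: −1/720 · (2.34786e-05 − 0.00200000) = 2.74517e-06.
Running total after k=2: 112.515.
Order-3 term: 1/30240 · (1.45528e-07 − 0.000240000) = -7.93170e-09.
Running total after k=3: 112.515.
Order-4 term: −1/1209600 · (2.25509e-09 − 7.20000e-05) = 5.95219e-11.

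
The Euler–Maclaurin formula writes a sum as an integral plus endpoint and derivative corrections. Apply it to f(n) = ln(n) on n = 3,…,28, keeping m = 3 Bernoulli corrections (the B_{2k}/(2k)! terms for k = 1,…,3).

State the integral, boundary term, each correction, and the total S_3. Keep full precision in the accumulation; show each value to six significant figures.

The integral term ∫_3^28 ln(x) dx = 65.0059.
½[f(3) + f(28)] = ½[1.09861 + 3.33220] = 2.21541.
Integral + boundary = 67.2213.
Order-1 term: 1/12 · (0.0357143 − 0.333333) = -0.0248016.
Partial sum through k=1: 67.1965.
Order-2 term: −1/720 · (9.11079e-05 − 0.0740741) = 0.000102754.
Partial sum through k=2: 67.1966.
Order-3 term: 1/30240 · (1.39451e-06 − 0.0987654) = -3.26601e-06.

S_3 ≈ 67.1966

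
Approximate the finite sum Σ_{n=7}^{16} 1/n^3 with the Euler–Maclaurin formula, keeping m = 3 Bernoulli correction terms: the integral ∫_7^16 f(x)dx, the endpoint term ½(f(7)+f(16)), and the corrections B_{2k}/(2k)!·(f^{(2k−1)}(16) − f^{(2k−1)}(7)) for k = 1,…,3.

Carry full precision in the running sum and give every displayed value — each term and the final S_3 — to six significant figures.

S_3 ≈ 0.00993037

∫_7^16 1/x^3 dx evaluates to 0.00825096.
½[f(7) + f(16)] = ½[0.00291545 + 0.000244141] = 0.00157980.
So far: 0.00983075.
Order-1 term: 1/12 · (-4.57764e-05 − (-0.00124948)) = 0.000100309.
Running total after k=1: 0.00993106.
Order-2 term: −1/720 · (-3.57628e-06 − (-0.000509992)) = -7.03355e-07.
Running total after k=2: 0.00993036.
Order-3 term: 1/30240 · (-5.86733e-07 − (-0.000437136)) = 1.44361e-08.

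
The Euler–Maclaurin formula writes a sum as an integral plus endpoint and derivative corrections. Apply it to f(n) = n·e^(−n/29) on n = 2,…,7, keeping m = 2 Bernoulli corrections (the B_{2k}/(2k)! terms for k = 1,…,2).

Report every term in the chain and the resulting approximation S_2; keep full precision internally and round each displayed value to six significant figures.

S_2 ≈ 22.6421

The integral term ∫_2^7 x·e^(−x/29) dx = 18.9821.
Endpoint term: (f(2) + f(7))/2 = (1.86672 + 5.49881)/2 = 3.68276.
Running total after boundary: 22.6649.
k=1: B_{2}/(2)! × [f^{(1)}(7) − f^{(1)}(2)] = 1/12 × (0.595930 − 0.868989) = -0.0227550.
Running total after k=1: 22.6421.
k=2: B_{4}/(4)! × [f^{(3)}(7) − f^{(3)}(2)] = −1/720 × (0.00257671 − 0.00325292) = 9.39177e-07.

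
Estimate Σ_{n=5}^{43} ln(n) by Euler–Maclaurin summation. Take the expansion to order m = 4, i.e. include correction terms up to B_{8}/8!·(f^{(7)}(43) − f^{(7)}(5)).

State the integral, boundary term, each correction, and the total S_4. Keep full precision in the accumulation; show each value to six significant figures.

Integral: ∫_5^43 ln(x) dx = 115.684.
Boundary: ½(f(5) + f(43)) = ½(1.60944 + 3.76120) = 2.68532.
Integral + boundary = 118.370.
k=1: B_{2}/(2)! × [f^{(1)}(43) − f^{(1)}(5)] = 1/12 × (0.0232558 − 0.200000) = -0.0147287.
Partial sum through k=1: 118.355.
k=2: B_{4}/(4)! × [f^{(3)}(43) − f^{(3)}(5)] = −1/720 × (2.51550e-05 − 0.0160000) = 2.21873e-05.
Partial sum through k=2: 118.355.
k=3: B_{6}/(6)! × [f^{(5)}(43) − f^{(5)}(5)] = 1/30240 × (1.63256e-07 − 0.00768000) = -2.53963e-07.
Partial sum through k=3: 118.355.
k=4: B_{8}/(8)! × [f^{(7)}(43) − f^{(7)}(5)] = −1/1209600 × (2.64883e-09 − 0.00921600) = 7.61905e-09.

S_4 ≈ 118.355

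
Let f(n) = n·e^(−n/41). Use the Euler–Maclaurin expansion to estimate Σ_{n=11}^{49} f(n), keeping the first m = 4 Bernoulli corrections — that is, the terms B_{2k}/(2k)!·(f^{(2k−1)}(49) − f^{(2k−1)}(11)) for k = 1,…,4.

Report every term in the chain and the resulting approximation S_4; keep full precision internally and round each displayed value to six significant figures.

∫_11^49 x·e^(−x/41) dx evaluates to 513.465.
Boundary: ½(f(11) + f(49)) = ½(8.41152 + 14.8307) = 11.6211.
So far: 525.086.
Correction k=1: B_{2}/2! · (f^{(1)}(49) − f^{(1)}(11)) = 1/12 · (-0.0590570 − 0.559525) = -0.0515485.
After k=1: 525.034.
Correction k=2: B_{4}/4! · (f^{(3)}(49) − f^{(3)}(11)) = −1/720 · (0.000324972 − 0.00124265) = 1.27455e-06.
After k=2: 525.034.
Correction k=3: B_{6}/6! · (f^{(5)}(49) − f^{(5)}(11)) = 1/30240 · (4.07540e-07 − 1.28046e-06) = -2.88662e-11.
After k=3: 525.034.
Correction k=4: B_{8}/8! · (f^{(7)}(49) − f^{(7)}(11)) = −1/1209600 · (3.69875e-10 − 1.08369e-09) = 5.90123e-16.

S_4 ≈ 525.034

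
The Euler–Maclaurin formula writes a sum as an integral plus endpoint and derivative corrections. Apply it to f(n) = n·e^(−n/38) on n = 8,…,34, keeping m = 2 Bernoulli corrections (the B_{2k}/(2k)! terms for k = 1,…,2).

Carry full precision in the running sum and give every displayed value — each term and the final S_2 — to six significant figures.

Integral: ∫_8^34 x·e^(−x/38) dx = 297.911.
Boundary: ½(f(8) + f(34)) = ½(6.48126 + 13.8963) = 10.1888.
Integral + boundary = 308.100.
Correction k=1: B_{2}/2! · (f^{(1)}(34) − f^{(1)}(8)) = 1/12 · (0.0430226 − 0.639598) = -0.0497146.
Running total after k=1: 308.050.
Correction k=2: B_{4}/4! · (f^{(3)}(34) − f^{(3)}(8)) = −1/720 · (0.000595882 − 0.00156504) = 1.34605e-06.

S_2 ≈ 308.050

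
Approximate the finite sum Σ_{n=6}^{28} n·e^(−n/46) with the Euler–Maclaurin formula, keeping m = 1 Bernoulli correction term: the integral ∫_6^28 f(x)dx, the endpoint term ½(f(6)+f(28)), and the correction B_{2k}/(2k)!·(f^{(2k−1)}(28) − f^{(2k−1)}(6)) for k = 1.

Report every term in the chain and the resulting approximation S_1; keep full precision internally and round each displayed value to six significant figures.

Integral: ∫_6^28 x·e^(−x/46) dx = 247.511.
½[f(6) + f(28)] = ½[5.26628 + 15.2337] = 10.2500.
So far: 257.761.
Order-1 term: 1/12 · (0.212893 − 0.763229) = -0.0458614.

S_1 ≈ 257.715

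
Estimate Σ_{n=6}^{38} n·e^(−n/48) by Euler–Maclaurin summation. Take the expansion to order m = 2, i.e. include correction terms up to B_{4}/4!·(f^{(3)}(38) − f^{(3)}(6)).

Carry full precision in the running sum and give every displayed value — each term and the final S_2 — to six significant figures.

S_2 ≈ 428.280

∫_6^38 x·e^(−x/48) dx evaluates to 417.081.
Endpoint term: (f(6) + f(38))/2 = (5.29498 + 17.2174)/2 = 11.2562.
Integral + boundary = 428.337.
Correction k=1: B_{2}/2! · (f^{(1)}(38) − f^{(1)}(6)) = 1/12 · (0.0943935 − 0.772185) = -0.0564826.
Running total after k=1: 428.280.
Correction k=2: B_{4}/4! · (f^{(3)}(38) − f^{(3)}(6)) = −1/720 · (0.000434276 − 0.00110121) = 9.26292e-07.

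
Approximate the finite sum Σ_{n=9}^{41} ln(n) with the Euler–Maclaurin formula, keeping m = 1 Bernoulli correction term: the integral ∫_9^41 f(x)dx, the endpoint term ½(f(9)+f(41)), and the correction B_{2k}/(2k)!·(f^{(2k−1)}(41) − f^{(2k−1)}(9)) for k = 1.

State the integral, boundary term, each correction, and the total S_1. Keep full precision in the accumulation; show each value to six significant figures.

S_1 ≈ 103.430

Integral: ∫_9^41 ln(x) dx = 100.481.
Boundary: ½(f(9) + f(41)) = ½(2.19722 + 3.71357) = 2.95540.
So far: 103.437.
k=1: B_{2}/(2)! × [f^{(1)}(41) − f^{(1)}(9)] = 1/12 × (0.0243902 − 0.111111) = -0.00722674.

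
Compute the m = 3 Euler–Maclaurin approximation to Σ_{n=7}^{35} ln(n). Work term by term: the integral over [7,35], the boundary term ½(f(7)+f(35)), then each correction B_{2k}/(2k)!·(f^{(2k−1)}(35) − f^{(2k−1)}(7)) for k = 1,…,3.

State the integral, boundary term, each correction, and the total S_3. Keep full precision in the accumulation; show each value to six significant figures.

S_3 ≈ 85.5569

Integral: ∫_7^35 ln(x) dx = 82.8158.
Boundary: ½(f(7) + f(35)) = ½(1.94591 + 3.55535) = 2.75063.
Integral + boundary = 85.5664.
k=1: B_{2}/(2)! × [f^{(1)}(35) − f^{(1)}(7)] = 1/12 × (0.0285714 − 0.142857) = -0.00952381.
Running total after k=1: 85.5569.
k=2: B_{4}/(4)! × [f^{(3)}(35) − f^{(3)}(7)] = −1/720 × (4.66472e-05 − 0.00583090) = 8.03369e-06.
Running total after k=2: 85.5569.
k=3: B_{6}/(6)! × [f^{(5)}(35) − f^{(5)}(7)] = 1/30240 × (4.56952e-07 − 0.00142798) = -4.72063e-08.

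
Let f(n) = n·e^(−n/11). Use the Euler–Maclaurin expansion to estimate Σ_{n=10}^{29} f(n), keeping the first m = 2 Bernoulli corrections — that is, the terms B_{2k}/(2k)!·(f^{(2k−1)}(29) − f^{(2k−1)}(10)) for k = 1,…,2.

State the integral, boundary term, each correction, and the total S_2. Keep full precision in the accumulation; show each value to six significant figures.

S_2 ≈ 64.5945

∫_10^29 x·e^(−x/11) dx evaluates to 61.5543.
½[f(10) + f(29)] = ½[4.02890 + 2.07702] = 3.05296.
Integral + boundary = 64.6073.
Order-1 term: 1/12 · (-0.117198 − 0.0366264) = -0.0128187.
After k=1: 64.5945.
Order-2 term: −1/720 · (0.000215240 − 0.00696204) = 9.37056e-06.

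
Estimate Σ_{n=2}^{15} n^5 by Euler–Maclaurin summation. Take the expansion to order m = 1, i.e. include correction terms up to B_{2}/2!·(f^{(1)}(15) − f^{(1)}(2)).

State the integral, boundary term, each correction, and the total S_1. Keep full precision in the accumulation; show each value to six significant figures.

The integral term ∫_2^15 x^5 dx = 1.89843e+06.
Endpoint term: (f(2) + f(15))/2 = (32.0000 + 759375)/2 = 379704.
So far: 2.27813e+06.
k=1: B_{2}/(2)! × [f^{(1)}(15) − f^{(1)}(2)] = 1/12 × (253125 − 80.0000) = 21087.1.

S_1 ≈ 2.29922e+06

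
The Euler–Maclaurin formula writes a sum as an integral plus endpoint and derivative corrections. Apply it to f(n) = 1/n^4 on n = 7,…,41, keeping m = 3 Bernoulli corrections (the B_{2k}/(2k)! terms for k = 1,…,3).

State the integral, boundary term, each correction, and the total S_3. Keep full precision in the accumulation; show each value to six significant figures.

S_3 ≈ 0.00119504

Integral: ∫_7^41 1/x^4 dx = 0.000966981.
Boundary: ½(f(7) + f(41)) = ½(0.000416493 + 3.53887e-07) = 0.000208424.
Running total after boundary: 0.00117540.
Correction k=1: B_{2}/2! · (f^{(1)}(41) − f^{(1)}(7)) = 1/12 · (-3.45256e-08 − (-0.000237996)) = 1.98301e-05.
Running total after k=1: 0.00119523.
Correction k=2: B_{4}/4! · (f^{(3)}(41) − f^{(3)}(7)) = −1/720 · (-6.16161e-10 − (-0.000145712)) = -2.02377e-07.
Running total after k=2: 0.00119503.
Correction k=3: B_{6}/6! · (f^{(5)}(41) − f^{(5)}(7)) = 1/30240 · (-2.05265e-11 − (-0.000166528)) = 5.50687e-09.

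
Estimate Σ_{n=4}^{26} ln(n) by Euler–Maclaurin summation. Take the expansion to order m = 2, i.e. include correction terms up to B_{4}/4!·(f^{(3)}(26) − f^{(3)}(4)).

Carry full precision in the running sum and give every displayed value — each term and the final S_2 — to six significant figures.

∫_4^26 ln(x) dx evaluates to 57.1653.
Boundary: ½(f(4) + f(26)) = ½(1.38629 + 3.25810) = 2.32220.
Integral + boundary = 59.4875.
Correction k=1: B_{2}/2! · (f^{(1)}(26) − f^{(1)}(4)) = 1/12 · (0.0384615 − 0.250000) = -0.0176282.
Partial sum through k=1: 59.4699.
Correction k=2: B_{4}/4! · (f^{(3)}(26) − f^{(3)}(4)) = −1/720 · (0.000113792 − 0.0312500) = 4.32447e-05.

S_2 ≈ 59.4699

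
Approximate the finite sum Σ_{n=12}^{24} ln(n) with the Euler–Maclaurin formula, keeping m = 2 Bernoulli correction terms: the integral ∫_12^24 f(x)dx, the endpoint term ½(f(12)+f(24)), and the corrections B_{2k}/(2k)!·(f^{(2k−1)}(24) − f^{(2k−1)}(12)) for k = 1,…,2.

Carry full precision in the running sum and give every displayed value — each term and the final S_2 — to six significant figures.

S_2 ≈ 37.2824

Integral: ∫_12^24 ln(x) dx = 34.4544.
½[f(12) + f(24)] = ½[2.48491 + 3.17805] = 2.83148.
Integral + boundary = 37.2859.
k=1: B_{2}/(2)! × [f^{(1)}(24) − f^{(1)}(12)] = 1/12 × (0.0416667 − 0.0833333) = -0.00347222.
Partial sum through k=1: 37.2824.
k=2: B_{4}/(4)! × [f^{(3)}(24) − f^{(3)}(12)] = −1/720 × (0.000144676 − 0.00115741) = 1.40657e-06.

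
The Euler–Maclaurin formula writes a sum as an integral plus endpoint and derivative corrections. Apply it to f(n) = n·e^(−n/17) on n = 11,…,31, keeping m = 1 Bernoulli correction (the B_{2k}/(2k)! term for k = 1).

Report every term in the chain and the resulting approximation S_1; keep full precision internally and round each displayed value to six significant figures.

S_1 ≈ 122.834

The integral term ∫_11^31 x·e^(−x/17) dx = 117.479.
½[f(11) + f(31)] = ½[5.75942 + 5.00510] = 5.38226.
Integral + boundary = 122.861.
k=1: B_{2}/(2)! × [f^{(1)}(31) − f^{(1)}(11)] = 1/12 × (-0.132963 − 0.184794) = -0.0264798.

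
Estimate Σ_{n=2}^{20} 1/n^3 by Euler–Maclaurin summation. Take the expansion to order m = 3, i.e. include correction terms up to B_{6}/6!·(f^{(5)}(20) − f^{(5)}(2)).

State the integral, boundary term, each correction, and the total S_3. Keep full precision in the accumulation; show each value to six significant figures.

S_3 ≈ 0.200959

Integral: ∫_2^20 1/x^3 dx = 0.123750.
Endpoint term: (f(2) + f(20))/2 = (0.125000 + 0.000125000)/2 = 0.0625625.
So far: 0.186312.
k=1: B_{2}/(2)! × [f^{(1)}(20) − f^{(1)}(2)] = 1/12 × (-1.87500e-05 − (-0.187500)) = 0.0156234.
Partial sum through k=1: 0.201936.
k=2: B_{4}/(4)! × [f^{(3)}(20) − f^{(3)}(2)] = −1/720 × (-9.37500e-07 − (-0.937500)) = -0.00130208.
Partial sum through k=2: 0.200634.
k=3: B_{6}/(6)! × [f^{(5)}(20) − f^{(5)}(2)] = 1/30240 × (-9.84375e-08 − (-9.84375)) = 0.000325521.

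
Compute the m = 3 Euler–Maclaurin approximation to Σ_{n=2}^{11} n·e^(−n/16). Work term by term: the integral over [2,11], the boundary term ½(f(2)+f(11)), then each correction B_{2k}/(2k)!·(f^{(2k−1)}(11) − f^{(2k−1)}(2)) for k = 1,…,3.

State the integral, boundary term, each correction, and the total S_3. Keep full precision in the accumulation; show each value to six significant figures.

The integral term ∫_2^11 x·e^(−x/16) dx = 36.9359.
Endpoint term: (f(2) + f(11))/2 = (1.76499 + 5.53115)/2 = 3.64807.
Integral + boundary = 40.5839.
Correction k=1: B_{2}/2! · (f^{(1)}(11) − f^{(1)}(2)) = 1/12 · (0.157135 − 0.772185) = -0.0512542.
Partial sum through k=1: 40.5327.
Correction k=2: B_{4}/4! · (f^{(3)}(11) − f^{(3)}(2)) = −1/720 · (0.00454218 − 0.00991085) = 7.45649e-06.
Partial sum through k=2: 40.5327.
Correction k=3: B_{6}/6! · (f^{(5)}(11) − f^{(5)}(2)) = 1/30240 · (3.30881e-05 − 6.56459e-05) = -1.07665e-09.

S_3 ≈ 40.5327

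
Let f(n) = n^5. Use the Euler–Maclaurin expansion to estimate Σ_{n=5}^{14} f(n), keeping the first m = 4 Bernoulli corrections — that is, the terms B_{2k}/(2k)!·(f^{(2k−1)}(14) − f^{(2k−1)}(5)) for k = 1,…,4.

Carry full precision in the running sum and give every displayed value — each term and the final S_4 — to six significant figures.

Integral: ∫_5^14 x^5 dx = 1.25232e+06.
½[f(5) + f(14)] = ½[3125.00 + 537824] = 270474.
Integral + boundary = 1.52279e+06.
Order-1 term: 1/12 · (192080 − 3125.00) = 15746.2.
Partial sum through k=1: 1.53854e+06.
Order-2 term: −1/720 · (11760.0 − 1500.00) = -14.2500.
Partial sum through k=2: 1.53852e+06.
Order-3 term: 1/30240 · (120.000 − 120.000) = 0.00000.
Partial sum through k=3: 1.53852e+06.
Order-4 term: −1/1209600 · (0.00000 − 0.00000) = 0.00000.

S_4 ≈ 1.53852e+06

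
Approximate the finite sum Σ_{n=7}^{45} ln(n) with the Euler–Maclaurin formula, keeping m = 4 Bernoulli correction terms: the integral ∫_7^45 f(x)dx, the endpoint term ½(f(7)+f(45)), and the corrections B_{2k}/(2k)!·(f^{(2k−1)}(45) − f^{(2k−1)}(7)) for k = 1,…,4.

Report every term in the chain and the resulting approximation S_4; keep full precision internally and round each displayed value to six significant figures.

S_4 ≈ 122.545

The integral term ∫_7^45 ln(x) dx = 119.678.
Endpoint term: (f(7) + f(45))/2 = (1.94591 + 3.80666)/2 = 2.87629.
Integral + boundary = 122.555.
Correction k=1: B_{2}/2! · (f^{(1)}(45) − f^{(1)}(7)) = 1/12 · (0.0222222 − 0.142857) = -0.0100529.
After k=1: 122.545.
Correction k=2: B_{4}/4! · (f^{(3)}(45) − f^{(3)}(7)) = −1/720 · (2.19479e-05 − 0.00583090) = 8.06799e-06.
After k=2: 122.545.
Correction k=3: B_{6}/6! · (f^{(5)}(45) − f^{(5)}(7)) = 1/30240 · (1.30061e-07 − 0.00142798) = -4.72171e-08.
After k=3: 122.545.
Correction k=4: B_{8}/8! · (f^{(7)}(45) − f^{(7)}(7)) = −1/1209600 · (1.92684e-09 − 0.000874271) = 7.22776e-10.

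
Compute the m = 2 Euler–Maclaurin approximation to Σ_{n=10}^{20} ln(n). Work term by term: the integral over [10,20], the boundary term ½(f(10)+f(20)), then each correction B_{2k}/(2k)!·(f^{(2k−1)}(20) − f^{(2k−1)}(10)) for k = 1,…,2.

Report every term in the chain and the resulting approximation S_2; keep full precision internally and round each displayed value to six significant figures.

S_2 ≈ 29.5338

Integral: ∫_10^20 ln(x) dx = 26.8888.
Endpoint term: (f(10) + f(20))/2 = (2.30259 + 2.99573)/2 = 2.64916.
Integral + boundary = 29.5380.
Correction k=1: B_{2}/2! · (f^{(1)}(20) − f^{(1)}(10)) = 1/12 · (0.0500000 − 0.100000) = -0.00416667.
After k=1: 29.5338.
Correction k=2: B_{4}/4! · (f^{(3)}(20) − f^{(3)}(10)) = −1/720 · (0.000250000 − 0.00200000) = 2.43056e-06.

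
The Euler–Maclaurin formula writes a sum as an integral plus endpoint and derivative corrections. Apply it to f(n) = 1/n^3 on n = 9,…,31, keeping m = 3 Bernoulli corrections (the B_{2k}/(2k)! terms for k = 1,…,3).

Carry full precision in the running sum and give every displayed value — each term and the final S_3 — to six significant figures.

∫_9^31 1/x^3 dx evaluates to 0.00565255.
Boundary: ½(f(9) + f(31)) = ½(0.00137174 + 3.35672e-05) = 0.000702655.
So far: 0.00635520.
k=1: B_{2}/(2)! × [f^{(1)}(31) − f^{(1)}(9)] = 1/12 × (-3.24844e-06 − (-0.000457247)) = 3.78332e-05.
Partial sum through k=1: 0.00639304.
k=2: B_{4}/(4)! × [f^{(3)}(31) − f^{(3)}(9)] = −1/720 × (-6.76054e-08 − (-0.000112901)) = -1.56712e-07.
Partial sum through k=2: 0.00639288.
k=3: B_{6}/(6)! × [f^{(5)}(31) − f^{(5)}(9)] = 1/30240 × (-2.95466e-09 − (-5.85410e-05)) = 1.93578e-09.

S_3 ≈ 0.00639288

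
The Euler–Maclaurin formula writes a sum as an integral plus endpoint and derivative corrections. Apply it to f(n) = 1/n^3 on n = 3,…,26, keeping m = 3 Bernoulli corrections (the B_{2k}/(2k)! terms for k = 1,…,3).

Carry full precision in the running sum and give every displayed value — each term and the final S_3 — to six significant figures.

Integral: ∫_3^26 1/x^3 dx = 0.0548159.
Boundary: ½(f(3) + f(26)) = ½(0.0370370 + 5.68958e-05) = 0.0185470.
Integral + boundary = 0.0733629.
Order-1 term: 1/12 · (-6.56490e-06 − (-0.0370370)) = 0.00308587.
Partial sum through k=1: 0.0764487.
Order-2 term: −1/720 · (-1.94228e-07 − (-0.0823045)) = -0.000114312.
Partial sum through k=2: 0.0763344.
Order-3 term: 1/30240 · (-1.20674e-08 − (-0.384088)) = 1.27013e-05.

S_3 ≈ 0.0763471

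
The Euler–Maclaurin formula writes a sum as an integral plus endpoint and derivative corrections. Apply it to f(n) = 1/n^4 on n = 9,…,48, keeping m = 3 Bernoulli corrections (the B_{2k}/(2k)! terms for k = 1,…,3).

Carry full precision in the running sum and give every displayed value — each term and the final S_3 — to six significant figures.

Integral: ∫_9^48 1/x^4 dx = 0.000454233.
Endpoint term: (f(9) + f(48))/2 = (0.000152416 + 1.88380e-07)/2 = 7.63021e-05.
So far: 0.000530535.
k=1: B_{2}/(2)! × [f^{(1)}(48) − f^{(1)}(9)] = 1/12 × (-1.56983e-08 − (-6.77404e-05)) = 5.64372e-06.
Partial sum through k=1: 0.000536179.
k=2: B_{4}/(4)! × [f^{(3)}(48) − f^{(3)}(9)] = −1/720 × (-2.04406e-10 − (-2.50890e-05)) = -3.48456e-08.
Partial sum through k=2: 0.000536144.
k=3: B_{6}/(6)! × [f^{(5)}(48) − f^{(5)}(9)] = 1/30240 × (-4.96819e-12 − (-1.73455e-05)) = 5.73594e-10.

S_3 ≈ 0.000536145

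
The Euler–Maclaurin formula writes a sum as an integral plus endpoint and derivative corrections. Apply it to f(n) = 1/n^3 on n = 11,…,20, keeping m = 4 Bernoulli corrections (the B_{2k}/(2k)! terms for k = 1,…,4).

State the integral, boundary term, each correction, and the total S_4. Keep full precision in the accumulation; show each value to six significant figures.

S_4 ≈ 0.00333586

Integral: ∫_11^20 1/x^3 dx = 0.00288223.
Endpoint term: (f(11) + f(20))/2 = (0.000751315 + 0.000125000)/2 = 0.000438157.
Integral + boundary = 0.00332039.
k=1: B_{2}/(2)! × [f^{(1)}(20) − f^{(1)}(11)] = 1/12 × (-1.87500e-05 − (-0.000204904)) = 1.55128e-05.
After k=1: 0.00333590.
k=2: B_{4}/(4)! × [f^{(3)}(20) − f^{(3)}(11)] = −1/720 × (-9.37500e-07 − (-3.38684e-05)) = -4.57374e-08.
After k=2: 0.00333586.
k=3: B_{6}/(6)! × [f^{(5)}(20) − f^{(5)}(11)] = 1/30240 × (-9.84375e-08 − (-1.17560e-05)) = 3.85501e-10.
After k=3: 0.00333586.
k=4: B_{8}/(8)! × [f^{(7)}(20) − f^{(7)}(11)] = −1/1209600 × (-1.77188e-08 − (-6.99530e-06)) = -5.76850e-12.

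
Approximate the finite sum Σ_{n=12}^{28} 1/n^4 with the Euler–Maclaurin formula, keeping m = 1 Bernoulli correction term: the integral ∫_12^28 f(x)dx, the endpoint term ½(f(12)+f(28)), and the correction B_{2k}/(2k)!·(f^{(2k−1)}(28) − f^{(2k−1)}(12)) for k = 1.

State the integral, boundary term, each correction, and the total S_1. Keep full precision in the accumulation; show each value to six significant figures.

∫_12^28 1/x^4 dx evaluates to 0.000177717.
½[f(12) + f(28)] = ½[4.82253e-05 + 1.62693e-06] = 2.49261e-05.
So far: 0.000202643.
Order-1 term: 1/12 · (-2.32418e-07 − (-1.60751e-05)) = 1.32022e-06.

S_1 ≈ 0.000203963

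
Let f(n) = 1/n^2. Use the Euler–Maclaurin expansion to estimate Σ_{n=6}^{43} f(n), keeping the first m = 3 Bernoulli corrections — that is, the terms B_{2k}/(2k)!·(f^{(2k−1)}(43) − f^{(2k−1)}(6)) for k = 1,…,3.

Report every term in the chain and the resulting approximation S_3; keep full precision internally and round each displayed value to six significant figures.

Integral: ∫_6^43 1/x^2 dx = 0.143411.
Boundary: ½(f(6) + f(43)) = ½(0.0277778 + 0.000540833) = 0.0141593.
Integral + boundary = 0.157570.
k=1: B_{2}/(2)! × [f^{(1)}(43) − f^{(1)}(6)] = 1/12 × (-2.51550e-05 − (-0.00925926)) = 0.000769509.
Partial sum through k=1: 0.158340.
k=2: B_{4}/(4)! × [f^{(3)}(43) − f^{(3)}(6)] = −1/720 × (-1.63256e-07 − (-0.00308642)) = -4.28647e-06.
Partial sum through k=2: 0.158335.
k=3: B_{6}/(6)! × [f^{(5)}(43) − f^{(5)}(6)] = 1/30240 × (-2.64883e-09 − (-0.00257202)) = 8.50534e-08.

S_3 ≈ 0.158335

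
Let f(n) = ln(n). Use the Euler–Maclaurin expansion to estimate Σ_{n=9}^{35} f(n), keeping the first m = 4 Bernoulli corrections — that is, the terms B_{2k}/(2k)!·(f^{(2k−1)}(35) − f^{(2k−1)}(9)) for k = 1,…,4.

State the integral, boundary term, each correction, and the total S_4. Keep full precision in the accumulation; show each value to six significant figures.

The integral term ∫_9^35 ln(x) dx = 78.6622.
Boundary: ½(f(9) + f(35)) = ½(2.19722 + 3.55535) = 2.87629.
Running total after boundary: 81.5384.
Correction k=1: B_{2}/2! · (f^{(1)}(35) − f^{(1)}(9)) = 1/12 · (0.0285714 − 0.111111) = -0.00687831.
Running total after k=1: 81.5316.
Correction k=2: B_{4}/4! · (f^{(3)}(35) − f^{(3)}(9)) = −1/720 · (4.66472e-05 − 0.00274348) = 3.74561e-06.
Running total after k=2: 81.5316.
Correction k=3: B_{6}/6! · (f^{(5)}(35) − f^{(5)}(9)) = 1/30240 · (4.56952e-07 − 0.000406442) = -1.34254e-08.
Running total after k=3: 81.5316.
Correction k=4: B_{8}/8! · (f^{(7)}(35) − f^{(7)}(9)) = −1/1209600 · (1.11907e-08 − 0.000150534) = 1.24440e-10.

S_4 ≈ 81.5316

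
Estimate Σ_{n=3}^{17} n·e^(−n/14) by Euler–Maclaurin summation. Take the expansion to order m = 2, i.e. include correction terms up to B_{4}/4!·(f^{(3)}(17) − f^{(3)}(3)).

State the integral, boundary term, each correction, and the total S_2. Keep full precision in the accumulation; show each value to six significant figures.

S_2 ≈ 66.9062

Integral: ∫_3^17 x·e^(−x/14) dx = 63.2299.
Endpoint term: (f(3) + f(17))/2 = (2.42135 + 5.04767)/2 = 3.73451.
Running total after boundary: 66.9644.
Correction k=1: B_{2}/2! · (f^{(1)}(17) − f^{(1)}(3)) = 1/12 · (-0.0636261 − 0.634164) = -0.0581492.
Running total after k=1: 66.9062.
Correction k=2: B_{4}/4! · (f^{(3)}(17) − f^{(3)}(3)) = −1/720 · (0.00270519 − 0.0114714) = 1.21753e-05.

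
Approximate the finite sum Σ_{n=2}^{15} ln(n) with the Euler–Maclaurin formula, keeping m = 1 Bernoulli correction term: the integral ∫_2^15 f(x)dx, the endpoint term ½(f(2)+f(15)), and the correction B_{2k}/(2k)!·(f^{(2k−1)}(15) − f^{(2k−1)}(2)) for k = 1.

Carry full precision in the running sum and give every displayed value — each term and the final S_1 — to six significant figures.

Integral: ∫_2^15 ln(x) dx = 26.2345.
Boundary: ½(f(2) + f(15)) = ½(0.693147 + 2.70805) = 1.70060.
So far: 27.9351.
Order-1 term: 1/12 · (0.0666667 − 0.500000) = -0.0361111.

S_1 ≈ 27.8989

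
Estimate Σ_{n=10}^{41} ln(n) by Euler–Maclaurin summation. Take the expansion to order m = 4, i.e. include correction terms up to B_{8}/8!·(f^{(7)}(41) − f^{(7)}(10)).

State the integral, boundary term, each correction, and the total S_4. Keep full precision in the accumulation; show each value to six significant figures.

S_4 ≈ 101.232

The integral term ∫_10^41 ln(x) dx = 98.2306.
Endpoint term: (f(10) + f(41))/2 = (2.30259 + 3.71357)/2 = 3.00808.
So far: 101.239.
Order-1 term: 1/12 · (0.0243902 − 0.100000) = -0.00630081.
Running total after k=1: 101.232.
Order-2 term: −1/720 · (2.90187e-05 − 0.00200000) = 2.73747e-06.
Running total after k=2: 101.232.
Order-3 term: 1/30240 · (2.07153e-07 − 0.000240000) = -7.92966e-09.
Running total after k=3: 101.232.
Order-4 term: −1/1209600 · (3.69697e-09 − 7.20000e-05) = 5.95208e-11.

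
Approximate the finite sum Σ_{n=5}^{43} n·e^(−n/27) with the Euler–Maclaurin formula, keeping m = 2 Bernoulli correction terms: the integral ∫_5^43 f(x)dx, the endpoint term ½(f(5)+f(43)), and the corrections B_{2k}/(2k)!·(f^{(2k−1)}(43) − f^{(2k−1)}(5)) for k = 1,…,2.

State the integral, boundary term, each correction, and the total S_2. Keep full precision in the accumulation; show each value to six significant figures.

S_2 ≈ 339.904

Integral: ∫_5^43 x·e^(−x/27) dx = 333.520.
½[f(5) + f(43)] = ½[4.15475 + 8.74610] = 6.45042.
So far: 339.970.
Order-1 term: 1/12 · (-0.120532 − 0.677071) = -0.0664669.
Partial sum through k=1: 339.904.
Order-2 term: −1/720 · (0.000392679 − 0.00320847) = 3.91081e-06.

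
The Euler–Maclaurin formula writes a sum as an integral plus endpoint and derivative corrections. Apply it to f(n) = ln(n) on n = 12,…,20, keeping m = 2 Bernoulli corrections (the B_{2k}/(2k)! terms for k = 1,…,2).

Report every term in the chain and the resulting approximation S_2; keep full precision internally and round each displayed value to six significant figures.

S_2 ≈ 24.8333

Integral: ∫_12^20 ln(x) dx = 22.0958.
½[f(12) + f(20)] = ½[2.48491 + 2.99573] = 2.74032.
So far: 24.8361.
Correction k=1: B_{2}/2! · (f^{(1)}(20) − f^{(1)}(12)) = 1/12 · (0.0500000 − 0.0833333) = -0.00277778.
After k=1: 24.8333.
Correction k=2: B_{4}/4! · (f^{(3)}(20) − f^{(3)}(12)) = −1/720 · (0.000250000 − 0.00115741) = 1.26029e-06.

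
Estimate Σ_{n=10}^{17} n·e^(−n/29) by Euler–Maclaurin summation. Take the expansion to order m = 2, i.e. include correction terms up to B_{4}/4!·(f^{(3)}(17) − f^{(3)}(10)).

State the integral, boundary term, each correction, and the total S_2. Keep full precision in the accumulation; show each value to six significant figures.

Integral: ∫_10^17 x·e^(−x/29) dx = 58.8525.
Boundary: ½(f(10) + f(17)) = ½(7.08342 + 9.45938) = 8.27140.
Running total after boundary: 67.1239.
Order-1 term: 1/12 · (0.230249 − 0.464086) = -0.0194865.
After k=1: 67.1044.
Order-2 term: −1/720 · (0.00159705 − 0.00223635) = 8.87923e-07.

S_2 ≈ 67.1044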